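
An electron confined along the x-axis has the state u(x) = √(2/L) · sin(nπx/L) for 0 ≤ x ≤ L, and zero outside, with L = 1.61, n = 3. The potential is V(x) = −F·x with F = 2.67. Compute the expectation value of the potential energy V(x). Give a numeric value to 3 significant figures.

⟨V⟩ = ∫ V(x)·|u|² dx.
With sin²θ = (1 − cos2θ)/2 on 0 ≤ x ≤ L: ∫sin²(nπx/L) dx = L/2, ∫x·sin²(nπx/L) dx = L²/4, ∫x²·sin²(nπx/L) dx = L³·(1/6 − 1/(4n²π²)); higher powers xᵏ the same way, integrating xᵏ·cos(2nπx/L) by parts.
⟨V⟩ = -2.1494.

-2.15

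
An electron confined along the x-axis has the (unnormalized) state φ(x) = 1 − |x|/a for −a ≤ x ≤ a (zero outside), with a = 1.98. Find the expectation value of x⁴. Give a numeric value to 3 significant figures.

⟨x⁴⟩ = ∫ x⁴·|φ|² dx / ∫|φ|² dx (integrals over the domain).
φ is even, so ∫ over [−a, a] = 2∫₀ᵃ with φ = 1 − x/a there: ∫₀ᵃ (1 − x/a)² dx = a/3, ∫₀ᵃ x²(1 − x/a)² dx = a³/30, ∫₀ᵃ x⁴(1 − x/a)² dx = a⁵/105.
State is unnormalized: ∫|φ|² dx = 1.3200, and ∫φ*·x⁴·φ dx = 0.57965, so ⟨x⁴⟩ = 0.57965 / 1.3200.
⟨x⁴⟩ = 0.43913.

0.439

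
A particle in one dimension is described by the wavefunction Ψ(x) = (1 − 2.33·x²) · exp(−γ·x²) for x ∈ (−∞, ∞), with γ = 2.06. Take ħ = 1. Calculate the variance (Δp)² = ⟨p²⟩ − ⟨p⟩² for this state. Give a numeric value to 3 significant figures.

Compute ⟨p⟩ and ⟨p²⟩ separately; (Δp)² = ⟨p²⟩ − ⟨p⟩².
Expand each integrand as polynomial × e^(−2γx²) and use ∫x^(2j)·e^(−2γx²) dx = (2j−1)!!/(4γ)^j · √(π/(2γ)), odd powers → 0; here √(π/(2γ)) = 0.87323. Differentiate with the product rule, d/dx e^(−γx²) = −2γx·e^(−γx²).
Normalization: ∫|Ψ|² dx = 0.58885.
⟨p⟩ = 0.0000 and ⟨p²⟩ = 6.4923.
(Δp)² = 6.4923 − (0.0000)² = 6.4923.

6.49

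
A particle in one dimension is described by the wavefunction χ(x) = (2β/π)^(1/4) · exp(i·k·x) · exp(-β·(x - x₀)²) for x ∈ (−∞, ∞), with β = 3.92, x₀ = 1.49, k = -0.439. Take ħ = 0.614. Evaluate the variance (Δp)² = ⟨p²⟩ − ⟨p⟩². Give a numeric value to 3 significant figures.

Compute ⟨p⟩ and ⟨p²⟩ separately; (Δp)² = ⟨p²⟩ − ⟨p⟩².
Gaussian moments (u = x − x₀): ∫u^(2j)·e^(−2βu²) du = (2j−1)!!/(4β)^j · √(π/(2β)), odd powers integrate to 0; here √(π/(2β)) = 0.63302. Derivatives: χ′ = (ik − 2βu)·χ, χ″ = ((ik − 2βu)² − 2β)·χ; the odd-in-u pieces drop out.
⟨p⟩ = -0.26955 and ⟨p²⟩ = 1.5505.
(Δp)² = 1.5505 − (-0.26955)² = 1.4778.

1.48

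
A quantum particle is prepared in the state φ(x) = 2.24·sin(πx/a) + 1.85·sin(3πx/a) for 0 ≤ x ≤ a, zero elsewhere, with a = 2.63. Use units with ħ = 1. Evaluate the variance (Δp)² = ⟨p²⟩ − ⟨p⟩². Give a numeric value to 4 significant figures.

Compute ⟨p⟩ and ⟨p²⟩ separately; (Δp)² = ⟨p²⟩ − ⟨p⟩².
d²/dx² sin(jπx/a) = −(jπ/a)²·sin(jπx/a); on 0 ≤ x ≤ a, ∫sin²(jπx/a) dx = a/2 and ∫sin(jπx/a)·sin(lπx/a) dx = 0 for j ≠ l, so only diagonal terms survive in ∫|φ|² and ∫φ·φ″; ∫φ·φ′ dx = [φ²/2] between the walls = 0.
Normalization: ∫|φ|² dx = 11.099.
⟨p⟩ = 0.0000 and ⟨p²⟩ = 6.0557.
(Δp)² = 6.0557 − (0.0000)² = 6.0557.

6.056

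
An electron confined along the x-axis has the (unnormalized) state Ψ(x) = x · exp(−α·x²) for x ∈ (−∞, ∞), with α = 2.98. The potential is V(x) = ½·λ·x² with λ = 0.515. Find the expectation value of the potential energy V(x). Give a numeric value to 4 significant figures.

0.06481

⟨V⟩ = ∫ V(x)·|Ψ|² dx / ∫|Ψ|² dx.
Expand each integrand as polynomial × e^(−2αx²) and use ∫x^(2j)·e^(−2αx²) dx = (2j−1)!!/(4α)^j · √(π/(2α)), odd powers → 0; here √(π/(2α)) = 0.72603.
State is unnormalized: ∫|Ψ|² dx = 0.060908, and ∫Ψ*·V(x)·Ψ dx = 0.0039473, so ⟨V⟩ = 0.0039473 / 0.060908.
⟨V⟩ = 0.064807.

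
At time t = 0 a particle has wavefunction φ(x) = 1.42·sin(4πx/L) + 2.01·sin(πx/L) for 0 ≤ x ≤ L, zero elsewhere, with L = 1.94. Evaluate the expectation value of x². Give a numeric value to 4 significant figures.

1.072

⟨x²⟩ = ∫ x²·|φ|² dx / ∫|φ|² dx (integrals over the domain).
On 0 ≤ x ≤ L (j ≠ l): ∫sin²(jπx/L) dx = L/2, ∫sin(jπx/L)·sin(lπx/L) dx = 0; diagonal moments ∫x·sin²(jπx/L) dx = L²/4, ∫x²·sin²(jπx/L) dx = L³·(1/6 − 1/(4j²π²)); cross terms ∫x·sin(jπx/L)·sin(lπx/L) dx = 0 for j + l even and −4jlL²/(π²(j² − l²)²) for j + l odd, ∫x²·sin(jπx/L)·sin(lπx/L) dx = (−1)^(j+l)·4jlL³/(π²(j² − l²)²); higher powers the same way via product-to-sum and parts.
State is unnormalized: ∫|φ|² dx = 5.8748, and ∫φ*·x²·φ dx = 6.2993, so ⟨x²⟩ = 6.2993 / 5.8748.
⟨x²⟩ = 1.0723.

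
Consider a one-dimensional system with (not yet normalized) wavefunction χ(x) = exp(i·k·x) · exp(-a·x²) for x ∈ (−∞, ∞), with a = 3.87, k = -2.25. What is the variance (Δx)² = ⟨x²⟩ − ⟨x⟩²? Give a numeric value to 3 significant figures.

Compute ⟨x⟩ and ⟨x²⟩ separately, then (Δx)² = ⟨x²⟩ − ⟨x⟩².
Gaussian moments: ∫x^(2j)·e^(−2ax²) dx = (2j−1)!!/(4a)^j · √(π/(2a)), odd powers integrate to 0; here √(π/(2a)) = 0.63710.
Normalization: ∫|χ|² dx = 0.63710.
⟨x⟩ = 0.0000 and ⟨x²⟩ = 0.064599.
(Δx)² = 0.064599 − (0.0000)² = 0.064599.

0.0646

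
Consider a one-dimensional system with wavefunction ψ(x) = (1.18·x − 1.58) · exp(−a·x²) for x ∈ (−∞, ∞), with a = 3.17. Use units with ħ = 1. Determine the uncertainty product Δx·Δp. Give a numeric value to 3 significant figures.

0.500

Δx = √(⟨x²⟩−⟨x⟩²), Δp = √(⟨p²⟩−⟨p⟩²).
Expand each integrand as polynomial × e^(−2ax²) and use ∫x^(2j)·e^(−2ax²) dx = (2j−1)!!/(4a)^j · √(π/(2a)), odd powers → 0; here √(π/(2a)) = 0.70393. Differentiate with the product rule, d/dx e^(−ax²) = −2ax·e^(−ax²).
Normalization: ∫|ψ|² dx = 1.8346.
⟨x⟩ = -0.11283, ⟨x²⟩ = 0.085510 ⇒ Δx = 0.26978.
⟨p⟩ = 0.0000, ⟨p²⟩ = 3.4371 ⇒ Δp = 1.8540.
Δx·Δp = 0.50015.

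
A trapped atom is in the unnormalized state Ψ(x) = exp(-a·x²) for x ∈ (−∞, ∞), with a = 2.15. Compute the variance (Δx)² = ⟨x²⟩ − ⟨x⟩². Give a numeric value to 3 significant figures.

Compute ⟨x⟩ and ⟨x²⟩ separately, then (Δx)² = ⟨x²⟩ − ⟨x⟩².
Gaussian moments: ∫x^(2j)·e^(−2ax²) dx = (2j−1)!!/(4a)^j · √(π/(2a)), odd powers integrate to 0; here √(π/(2a)) = 0.85475.
Normalization: ∫|Ψ|² dx = 0.85475.
⟨x⟩ = 0.0000 and ⟨x²⟩ = 0.11628.
(Δx)² = 0.11628 − (0.0000)² = 0.11628.

0.116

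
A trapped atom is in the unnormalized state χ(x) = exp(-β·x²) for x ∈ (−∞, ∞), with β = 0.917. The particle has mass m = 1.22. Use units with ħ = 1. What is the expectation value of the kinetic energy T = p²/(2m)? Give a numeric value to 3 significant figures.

T = −(ħ²/2m) d²/dx², so ⟨T⟩ = −(ħ²/2m) ∫ χ*·χ'' dx / ∫|χ|² dx; with m = 1.22.
Gaussian moments: ∫x^(2j)·e^(−2βx²) dx = (2j−1)!!/(4β)^j · √(π/(2β)), odd powers integrate to 0; here √(π/(2β)) = 1.3088. Derivatives: d/dx e^(−βx²) = −2βx·e^(−βx²), d²/dx² e^(−βx²) = (4β²x² − 2β)·e^(−βx²).
State is unnormalized: ∫|χ|² dx = 1.3088, and ∫χ*·(−ħ²/2m · χ'') dx = 0.49188, so ⟨T⟩ = 0.49188 / 1.3088.
⟨T⟩ = 0.37582.

0.376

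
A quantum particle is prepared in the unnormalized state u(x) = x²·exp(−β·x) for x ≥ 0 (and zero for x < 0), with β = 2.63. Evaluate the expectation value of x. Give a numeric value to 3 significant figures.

⟨x⟩ = ∫ x·|u|² dx / ∫|u|² dx (integrals over the domain).
Every integrand reduces to terms xʲ·e^(−2βx) on [0, ∞); use ∫₀^∞ xʲ·e^(−2βx) dx = j!/(2β)^(j+1).
State is unnormalized: ∫|u|² dx = 0.0059605, and ∫u*·x·u dx = 0.0056659, so ⟨x⟩ = 0.0056659 / 0.0059605.
⟨x⟩ = 0.95057.

0.951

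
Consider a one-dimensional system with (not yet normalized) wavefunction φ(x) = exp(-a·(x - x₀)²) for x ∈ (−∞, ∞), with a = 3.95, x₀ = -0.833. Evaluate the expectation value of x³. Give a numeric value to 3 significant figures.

-0.736

⟨x³⟩ = ∫ x³·|φ|² dx / ∫|φ|² dx (integrals over the domain).
Gaussian moments (u = x − x₀): ∫u^(2j)·e^(−2au²) du = (2j−1)!!/(4a)^j · √(π/(2a)), odd powers integrate to 0; here √(π/(2a)) = 0.63061.
State is unnormalized: ∫|φ|² dx = 0.63061, and ∫φ*·x³·φ dx = -0.46424, so ⟨x³⟩ = -0.46424 / 0.63061.
⟨x³⟩ = -0.73617.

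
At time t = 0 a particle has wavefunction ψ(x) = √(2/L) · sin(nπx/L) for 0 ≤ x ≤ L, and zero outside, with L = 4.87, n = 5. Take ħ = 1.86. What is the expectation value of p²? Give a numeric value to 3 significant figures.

p² ψ = −ħ² d²ψ/dx²; ⟨p²⟩ = −ħ² ∫ ψ*·ψ'' dx.
d/dx sin(nπx/L) = (nπ/L)·cos(nπx/L) and d²/dx² sin(nπx/L) = −(nπ/L)²·sin(nπx/L); on 0 ≤ x ≤ L, ∫sin²(nπx/L) dx = L/2 and ∫sin(nπx/L)·cos(nπx/L) dx = 0.
⟨p²⟩ = 35.992.

36.0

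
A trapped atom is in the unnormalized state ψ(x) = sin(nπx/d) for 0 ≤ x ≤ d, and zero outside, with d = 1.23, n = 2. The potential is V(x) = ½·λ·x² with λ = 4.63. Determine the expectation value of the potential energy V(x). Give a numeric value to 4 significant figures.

1.123

⟨V⟩ = ∫ V(x)·|ψ|² dx / ∫|ψ|² dx.
With sin²θ = (1 − cos2θ)/2 on 0 ≤ x ≤ d: ∫sin²(nπx/d) dx = d/2, ∫x·sin²(nπx/d) dx = d²/4, ∫x²·sin²(nπx/d) dx = d³·(1/6 − 1/(4n²π²)); higher powers xᵏ the same way, integrating xᵏ·cos(2nπx/d) by parts.
State is unnormalized: ∫|ψ|² dx = 0.61500, and ∫ψ*·V(x)·ψ dx = 0.69070, so ⟨V⟩ = 0.69070 / 0.61500.
⟨V⟩ = 1.1231.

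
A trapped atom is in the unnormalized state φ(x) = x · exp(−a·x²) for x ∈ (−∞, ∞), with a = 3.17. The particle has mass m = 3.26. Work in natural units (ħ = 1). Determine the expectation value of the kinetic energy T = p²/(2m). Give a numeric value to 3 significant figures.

1.46

T = −(ħ²/2m) d²/dx², so ⟨T⟩ = −(ħ²/2m) ∫ φ*·φ'' dx / ∫|φ|² dx; with m = 3.26.
Expand each integrand as polynomial × e^(−2ax²) and use ∫x^(2j)·e^(−2ax²) dx = (2j−1)!!/(4a)^j · √(π/(2a)), odd powers → 0; here √(π/(2a)) = 0.70393. Differentiate with the product rule, d/dx e^(−ax²) = −2ax·e^(−ax²).
State is unnormalized: ∫|φ|² dx = 0.055515, and ∫φ*·(−ħ²/2m · φ'') dx = 0.080974, so ⟨T⟩ = 0.080974 / 0.055515.
⟨T⟩ = 1.4586.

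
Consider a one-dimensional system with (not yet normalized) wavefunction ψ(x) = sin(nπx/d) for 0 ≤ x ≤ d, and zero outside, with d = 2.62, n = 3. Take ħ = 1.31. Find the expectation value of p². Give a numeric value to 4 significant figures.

p² ψ = −ħ² d²ψ/dx²; ⟨p²⟩ = −ħ² ∫ ψ*·ψ'' dx / ∫|ψ|² dx.
d/dx sin(nπx/d) = (nπ/d)·cos(nπx/d) and d²/dx² sin(nπx/d) = −(nπ/d)²·sin(nπx/d); on 0 ≤ x ≤ d, ∫sin²(nπx/d) dx = d/2 and ∫sin(nπx/d)·cos(nπx/d) dx = 0.
State is unnormalized: ∫|ψ|² dx = 1.3100, and ∫ψ*·(−ħ² ψ'') dx = 29.091, so ⟨p²⟩ = 29.091 / 1.3100.
⟨p²⟩ = 22.207.

22.21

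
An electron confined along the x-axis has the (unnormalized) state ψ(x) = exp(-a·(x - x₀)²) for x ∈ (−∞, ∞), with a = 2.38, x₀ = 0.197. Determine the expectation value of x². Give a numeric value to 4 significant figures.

⟨x²⟩ = ∫ x²·|ψ|² dx / ∫|ψ|² dx (integrals over the domain).
Gaussian moments (u = x − x₀): ∫u^(2j)·e^(−2au²) du = (2j−1)!!/(4a)^j · √(π/(2a)), odd powers integrate to 0; here √(π/(2a)) = 0.81240.
State is unnormalized: ∫|ψ|² dx = 0.81240, and ∫ψ*·x²·ψ dx = 0.11686, so ⟨x²⟩ = 0.11686 / 0.81240.
⟨x²⟩ = 0.14385.

0.1439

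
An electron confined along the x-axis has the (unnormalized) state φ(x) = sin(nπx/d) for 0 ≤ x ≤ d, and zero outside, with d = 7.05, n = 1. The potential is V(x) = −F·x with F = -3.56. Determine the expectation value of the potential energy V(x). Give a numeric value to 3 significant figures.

⟨V⟩ = ∫ V(x)·|φ|² dx / ∫|φ|² dx.
With sin²θ = (1 − cos2θ)/2 on 0 ≤ x ≤ d: ∫sin²(nπx/d) dx = d/2, ∫x·sin²(nπx/d) dx = d²/4, ∫x²·sin²(nπx/d) dx = d³·(1/6 − 1/(4n²π²)); higher powers xᵏ the same way, integrating xᵏ·cos(2nπx/d) by parts.
State is unnormalized: ∫|φ|² dx = 3.5250, and ∫φ*·V(x)·φ dx = 44.235, so ⟨V⟩ = 44.235 / 3.5250.
⟨V⟩ = 12.549.

12.5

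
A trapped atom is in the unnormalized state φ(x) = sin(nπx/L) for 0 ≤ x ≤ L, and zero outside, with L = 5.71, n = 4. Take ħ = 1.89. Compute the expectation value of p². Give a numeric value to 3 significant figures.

p² φ = −ħ² d²φ/dx²; ⟨p²⟩ = −ħ² ∫ φ*·φ'' dx / ∫|φ|² dx.
d/dx sin(nπx/L) = (nπ/L)·cos(nπx/L) and d²/dx² sin(nπx/L) = −(nπ/L)²·sin(nπx/L); on 0 ≤ x ≤ L, ∫sin²(nπx/L) dx = L/2 and ∫sin(nπx/L)·cos(nπx/L) dx = 0.
State is unnormalized: ∫|φ|² dx = 2.8550, and ∫φ*·(−ħ² φ'') dx = 49.394, so ⟨p²⟩ = 49.394 / 2.8550.
⟨p²⟩ = 17.301.

17.3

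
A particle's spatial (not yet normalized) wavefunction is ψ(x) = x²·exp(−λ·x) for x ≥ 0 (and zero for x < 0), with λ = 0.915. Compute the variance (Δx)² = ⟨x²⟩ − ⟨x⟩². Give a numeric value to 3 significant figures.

1.49

Compute ⟨x⟩ and ⟨x²⟩ separately, then (Δx)² = ⟨x²⟩ − ⟨x⟩².
Every integrand reduces to terms xʲ·e^(−2λx) on [0, ∞); use ∫₀^∞ xʲ·e^(−2λx) dx = j!/(2λ)^(j+1).
Normalization: ∫|ψ|² dx = 1.1694.
⟨x⟩ = 2.7322 and ⟨x²⟩ = 8.9582.
(Δx)² = 8.9582 − (2.7322)² = 1.4930.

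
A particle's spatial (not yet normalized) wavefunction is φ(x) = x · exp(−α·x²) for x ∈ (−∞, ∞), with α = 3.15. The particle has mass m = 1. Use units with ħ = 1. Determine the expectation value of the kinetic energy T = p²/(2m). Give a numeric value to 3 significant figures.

4.73

T = −(ħ²/2m) d²/dx², so ⟨T⟩ = −(ħ²/2m) ∫ φ*·φ'' dx / ∫|φ|² dx; with m = 1.
Expand each integrand as polynomial × e^(−2αx²) and use ∫x^(2j)·e^(−2αx²) dx = (2j−1)!!/(4α)^j · √(π/(2α)), odd powers → 0; here √(π/(2α)) = 0.70616. Differentiate with the product rule, d/dx e^(−αx²) = −2αx·e^(−αx²).
State is unnormalized: ∫|φ|² dx = 0.056045, and ∫φ*·(−ħ²/2m · φ'') dx = 0.26481, so ⟨T⟩ = 0.26481 / 0.056045.
⟨T⟩ = 4.7250.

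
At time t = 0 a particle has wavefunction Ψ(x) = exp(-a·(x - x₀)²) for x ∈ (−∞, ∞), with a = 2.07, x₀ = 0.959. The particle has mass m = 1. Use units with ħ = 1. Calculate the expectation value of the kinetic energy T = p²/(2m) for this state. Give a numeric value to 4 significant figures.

T = −(ħ²/2m) d²/dx², so ⟨T⟩ = −(ħ²/2m) ∫ Ψ*·Ψ'' dx / ∫|Ψ|² dx; with m = 1.
Gaussian moments (u = x − x₀): ∫u^(2j)·e^(−2au²) du = (2j−1)!!/(4a)^j · √(π/(2a)), odd powers integrate to 0; here √(π/(2a)) = 0.87111. Derivatives: d/dx e^(−au²) = −2au·e^(−au²), d²/dx² e^(−au²) = (4a²u² − 2a)·e^(−au²).
State is unnormalized: ∫|Ψ|² dx = 0.87111, and ∫Ψ*·(−ħ²/2m · Ψ'') dx = 0.90160, so ⟨T⟩ = 0.90160 / 0.87111.
⟨T⟩ = 1.0350.

1.035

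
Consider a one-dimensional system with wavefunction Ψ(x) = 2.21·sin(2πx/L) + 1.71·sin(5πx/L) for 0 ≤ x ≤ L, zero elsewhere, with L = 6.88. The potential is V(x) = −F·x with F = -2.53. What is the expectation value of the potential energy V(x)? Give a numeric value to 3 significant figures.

8.39

⟨V⟩ = ∫ V(x)·|Ψ|² dx / ∫|Ψ|² dx.
On 0 ≤ x ≤ L (j ≠ l): ∫sin²(jπx/L) dx = L/2, ∫sin(jπx/L)·sin(lπx/L) dx = 0; diagonal moments ∫x·sin²(jπx/L) dx = L²/4, ∫x²·sin²(jπx/L) dx = L³·(1/6 − 1/(4j²π²)); cross terms ∫x·sin(jπx/L)·sin(lπx/L) dx = 0 for j + l even and −4jlL²/(π²(j² − l²)²) for j + l odd, ∫x²·sin(jπx/L)·sin(lπx/L) dx = (−1)^(j+l)·4jlL³/(π²(j² − l²)²); higher powers the same way via product-to-sum and parts.
State is unnormalized: ∫|Ψ|² dx = 26.860, and ∫Ψ*·V(x)·Ψ dx = 225.45, so ⟨V⟩ = 225.45 / 26.860.
⟨V⟩ = 8.3935.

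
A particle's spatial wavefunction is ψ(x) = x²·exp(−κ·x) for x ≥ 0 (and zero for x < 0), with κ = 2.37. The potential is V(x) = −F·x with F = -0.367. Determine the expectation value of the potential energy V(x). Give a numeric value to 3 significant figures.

0.387

⟨V⟩ = ∫ V(x)·|ψ|² dx / ∫|ψ|² dx.
Every integrand reduces to terms xʲ·e^(−2κx) on [0, ∞); use ∫₀^∞ xʲ·e^(−2κx) dx = j!/(2κ)^(j+1).
State is unnormalized: ∫|ψ|² dx = 0.010030, and ∫ψ*·V(x)·ψ dx = 0.0038831, so ⟨V⟩ = 0.0038831 / 0.010030.
⟨V⟩ = 0.38713.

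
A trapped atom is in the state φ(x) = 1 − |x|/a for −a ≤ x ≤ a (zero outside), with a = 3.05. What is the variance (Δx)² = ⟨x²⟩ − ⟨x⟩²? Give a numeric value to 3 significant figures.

0.930

Compute ⟨x⟩ and ⟨x²⟩ separately, then (Δx)² = ⟨x²⟩ − ⟨x⟩².
φ is even, so ∫ over [−a, a] = 2∫₀ᵃ with φ = 1 − x/a there: ∫₀ᵃ (1 − x/a)² dx = a/3, ∫₀ᵃ x²(1 − x/a)² dx = a³/30, ∫₀ᵃ x⁴(1 − x/a)² dx = a⁵/105.
Normalization: ∫|φ|² dx = 2.0333.
⟨x⟩ = 0.0000 and ⟨x²⟩ = 0.93025.
(Δx)² = 0.93025 − (0.0000)² = 0.93025.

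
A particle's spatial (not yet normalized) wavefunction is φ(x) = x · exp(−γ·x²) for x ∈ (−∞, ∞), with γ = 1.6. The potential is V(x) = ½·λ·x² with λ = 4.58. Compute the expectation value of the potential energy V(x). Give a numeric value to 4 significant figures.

1.073

⟨V⟩ = ∫ V(x)·|φ|² dx / ∫|φ|² dx.
Expand each integrand as polynomial × e^(−2γx²) and use ∫x^(2j)·e^(−2γx²) dx = (2j−1)!!/(4γ)^j · √(π/(2γ)), odd powers → 0; here √(π/(2γ)) = 0.99083.
State is unnormalized: ∫|φ|² dx = 0.15482, and ∫φ*·V(x)·φ dx = 0.16619, so ⟨V⟩ = 0.16619 / 0.15482.
⟨V⟩ = 1.0734.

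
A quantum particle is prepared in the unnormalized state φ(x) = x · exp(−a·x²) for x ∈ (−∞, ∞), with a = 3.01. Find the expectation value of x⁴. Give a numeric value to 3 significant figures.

0.103

⟨x⁴⟩ = ∫ x⁴·|φ|² dx / ∫|φ|² dx (integrals over the domain).
Expand each integrand as polynomial × e^(−2ax²) and use ∫x^(2j)·e^(−2ax²) dx = (2j−1)!!/(4a)^j · √(π/(2a)), odd powers → 0; here √(π/(2a)) = 0.72240.
State is unnormalized: ∫|φ|² dx = 0.060000, and ∫φ*·x⁴·φ dx = 0.0062085, so ⟨x⁴⟩ = 0.0062085 / 0.060000.
⟨x⁴⟩ = 0.10348.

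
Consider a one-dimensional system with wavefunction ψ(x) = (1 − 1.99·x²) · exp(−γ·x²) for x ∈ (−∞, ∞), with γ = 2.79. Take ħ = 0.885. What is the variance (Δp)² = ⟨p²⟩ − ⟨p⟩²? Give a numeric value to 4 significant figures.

4.671

Compute ⟨p⟩ and ⟨p²⟩ separately; (Δp)² = ⟨p²⟩ − ⟨p⟩².
Expand each integrand as polynomial × e^(−2γx²) and use ∫x^(2j)·e^(−2γx²) dx = (2j−1)!!/(4γ)^j · √(π/(2γ)), odd powers → 0; here √(π/(2γ)) = 0.75034. Differentiate with the product rule, d/dx e^(−γx²) = −2γx·e^(−γx²).
Normalization: ∫|ψ|² dx = 0.55432.
⟨p⟩ = 0.0000 and ⟨p²⟩ = 4.6712.
(Δp)² = 4.6712 − (0.0000)² = 4.6712.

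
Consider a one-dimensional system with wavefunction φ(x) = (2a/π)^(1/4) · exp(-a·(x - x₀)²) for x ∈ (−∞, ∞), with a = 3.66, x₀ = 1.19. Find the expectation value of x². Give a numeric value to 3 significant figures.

⟨x²⟩ = ∫ x²·|φ|² dx (integrals over the domain).
Gaussian moments (u = x − x₀): ∫u^(2j)·e^(−2au²) du = (2j−1)!!/(4a)^j · √(π/(2a)), odd powers integrate to 0; here √(π/(2a)) = 0.65512.
⟨x²⟩ = 1.4844.

1.48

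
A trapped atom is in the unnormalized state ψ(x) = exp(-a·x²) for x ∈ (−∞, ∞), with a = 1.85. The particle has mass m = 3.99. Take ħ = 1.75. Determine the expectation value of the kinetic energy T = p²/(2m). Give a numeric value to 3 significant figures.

T = −(ħ²/2m) d²/dx², so ⟨T⟩ = −(ħ²/2m) ∫ ψ*·ψ'' dx / ∫|ψ|² dx; with m = 3.99.
Gaussian moments: ∫x^(2j)·e^(−2ax²) dx = (2j−1)!!/(4a)^j · √(π/(2a)), odd powers integrate to 0; here √(π/(2a)) = 0.92145. Derivatives: d/dx e^(−ax²) = −2ax·e^(−ax²), d²/dx² e^(−ax²) = (4a²x² − 2a)·e^(−ax²).
State is unnormalized: ∫|ψ|² dx = 0.92145, and ∫ψ*·(−ħ²/2m · ψ'') dx = 0.65421, so ⟨T⟩ = 0.65421 / 0.92145.
⟨T⟩ = 0.70998.

0.710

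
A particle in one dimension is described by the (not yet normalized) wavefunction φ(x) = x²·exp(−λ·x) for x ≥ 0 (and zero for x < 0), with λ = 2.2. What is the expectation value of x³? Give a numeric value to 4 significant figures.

⟨x³⟩ = ∫ x³·|φ|² dx / ∫|φ|² dx (integrals over the domain).
Every integrand reduces to terms xʲ·e^(−2λx) on [0, ∞); use ∫₀^∞ xʲ·e^(−2λx) dx = j!/(2λ)^(j+1).
State is unnormalized: ∫|φ|² dx = 0.014553, and ∫φ*·x³·φ dx = 0.035876, so ⟨x³⟩ = 0.035876 / 0.014553.
⟨x³⟩ = 2.4653.

2.465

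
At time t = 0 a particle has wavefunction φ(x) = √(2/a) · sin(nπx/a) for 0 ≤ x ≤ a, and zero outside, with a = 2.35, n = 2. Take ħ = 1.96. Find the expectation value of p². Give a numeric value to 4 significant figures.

27.46

p² φ = −ħ² d²φ/dx²; ⟨p²⟩ = −ħ² ∫ φ*·φ'' dx.
d/dx sin(nπx/a) = (nπ/a)·cos(nπx/a) and d²/dx² sin(nπx/a) = −(nπ/a)²·sin(nπx/a); on 0 ≤ x ≤ a, ∫sin²(nπx/a) dx = a/2 and ∫sin(nπx/a)·cos(nπx/a) dx = 0.
⟨p²⟩ = 27.462.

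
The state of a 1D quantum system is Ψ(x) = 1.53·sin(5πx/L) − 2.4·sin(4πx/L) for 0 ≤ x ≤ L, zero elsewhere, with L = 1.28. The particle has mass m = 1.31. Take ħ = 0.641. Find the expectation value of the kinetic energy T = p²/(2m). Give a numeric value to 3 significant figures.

17.6

T = −(ħ²/2m) d²/dx², so ⟨T⟩ = −(ħ²/2m) ∫ Ψ*·Ψ'' dx / ∫|Ψ|² dx; with m = 1.31.
d²/dx² sin(jπx/L) = −(jπ/L)²·sin(jπx/L); on 0 ≤ x ≤ L, ∫sin²(jπx/L) dx = L/2 and ∫sin(jπx/L)·sin(lπx/L) dx = 0 for j ≠ l, so only diagonal terms survive in ∫|Ψ|² and ∫Ψ·Ψ″; ∫Ψ·Ψ′ dx = [Ψ²/2] between the walls = 0.
State is unnormalized: ∫|Ψ|² dx = 5.1846, and ∫Ψ*·(−ħ²/2m · Ψ'') dx = 91.104, so ⟨T⟩ = 91.104 / 5.1846.
⟨T⟩ = 17.572.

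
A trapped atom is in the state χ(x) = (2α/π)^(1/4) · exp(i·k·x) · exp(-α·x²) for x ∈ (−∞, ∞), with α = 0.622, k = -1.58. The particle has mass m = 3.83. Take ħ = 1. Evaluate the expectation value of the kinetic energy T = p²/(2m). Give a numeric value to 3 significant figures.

T = −(ħ²/2m) d²/dx², so ⟨T⟩ = −(ħ²/2m) ∫ χ*·χ'' dx; with m = 3.83.
Gaussian moments: ∫x^(2j)·e^(−2αx²) dx = (2j−1)!!/(4α)^j · √(π/(2α)), odd powers integrate to 0; here √(π/(2α)) = 1.5891. Derivatives: χ′ = (ik − 2αx)·χ, χ″ = ((ik − 2αx)² − 2α)·χ; the odd-in-x pieces drop out.
⟨T⟩ = 0.40710.

0.407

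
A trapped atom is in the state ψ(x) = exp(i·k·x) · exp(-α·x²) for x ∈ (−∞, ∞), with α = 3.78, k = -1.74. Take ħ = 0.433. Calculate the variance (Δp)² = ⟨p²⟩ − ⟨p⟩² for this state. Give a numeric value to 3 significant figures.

0.709

Compute ⟨p⟩ and ⟨p²⟩ separately; (Δp)² = ⟨p²⟩ − ⟨p⟩².
Gaussian moments: ∫x^(2j)·e^(−2αx²) dx = (2j−1)!!/(4α)^j · √(π/(2α)), odd powers integrate to 0; here √(π/(2α)) = 0.64464. Derivatives: ψ′ = (ik − 2αx)·ψ, ψ″ = ((ik − 2αx)² − 2α)·ψ; the odd-in-x pieces drop out.
Normalization: ∫|ψ|² dx = 0.64464.
⟨p⟩ = -0.75342 and ⟨p²⟩ = 1.2764.
(Δp)² = 1.2764 − (-0.75342)² = 0.70871.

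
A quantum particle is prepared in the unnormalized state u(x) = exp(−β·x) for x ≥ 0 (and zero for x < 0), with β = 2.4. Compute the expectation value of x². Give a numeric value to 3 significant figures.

0.0868

⟨x²⟩ = ∫ x²·|u|² dx / ∫|u|² dx (integrals over the domain).
Every integrand reduces to terms xʲ·e^(−2βx) on [0, ∞); use ∫₀^∞ xʲ·e^(−2βx) dx = j!/(2β)^(j+1).
State is unnormalized: ∫|u|² dx = 0.20833, and ∫u*·x²·u dx = 0.018084, so ⟨x²⟩ = 0.018084 / 0.20833.
⟨x²⟩ = 0.086806.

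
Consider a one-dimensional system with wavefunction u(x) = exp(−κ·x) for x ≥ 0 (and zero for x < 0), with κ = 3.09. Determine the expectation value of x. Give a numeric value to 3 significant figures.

⟨x⟩ = ∫ x·|u|² dx / ∫|u|² dx (integrals over the domain).
Every integrand reduces to terms xʲ·e^(−2κx) on [0, ∞); use ∫₀^∞ xʲ·e^(−2κx) dx = j!/(2κ)^(j+1).
State is unnormalized: ∫|u|² dx = 0.16181, and ∫u*·x·u dx = 0.026183, so ⟨x⟩ = 0.026183 / 0.16181.
⟨x⟩ = 0.16181.

0.162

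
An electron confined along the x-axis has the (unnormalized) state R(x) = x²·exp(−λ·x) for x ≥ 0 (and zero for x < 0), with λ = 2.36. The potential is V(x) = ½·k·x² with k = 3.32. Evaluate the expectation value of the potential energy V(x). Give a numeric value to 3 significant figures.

2.24

⟨V⟩ = ∫ V(x)·|R|² dx / ∫|R|² dx.
Every integrand reduces to terms xʲ·e^(−2λx) on [0, ∞); use ∫₀^∞ xʲ·e^(−2λx) dx = j!/(2λ)^(j+1).
State is unnormalized: ∫|R|² dx = 0.010245, and ∫R*·V(x)·R dx = 0.022901, so ⟨V⟩ = 0.022901 / 0.010245.
⟨V⟩ = 2.2353.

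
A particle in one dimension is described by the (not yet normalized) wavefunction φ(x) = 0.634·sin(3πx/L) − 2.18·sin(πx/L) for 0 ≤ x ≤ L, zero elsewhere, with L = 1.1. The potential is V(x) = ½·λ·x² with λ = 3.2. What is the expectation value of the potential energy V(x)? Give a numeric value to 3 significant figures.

0.515

⟨V⟩ = ∫ V(x)·|φ|² dx / ∫|φ|² dx.
On 0 ≤ x ≤ L (j ≠ l): ∫sin²(jπx/L) dx = L/2, ∫sin(jπx/L)·sin(lπx/L) dx = 0; diagonal moments ∫x·sin²(jπx/L) dx = L²/4, ∫x²·sin²(jπx/L) dx = L³·(1/6 − 1/(4j²π²)); cross terms ∫x·sin(jπx/L)·sin(lπx/L) dx = 0 for j + l even and −4jlL²/(π²(j² − l²)²) for j + l odd, ∫x²·sin(jπx/L)·sin(lπx/L) dx = (−1)^(j+l)·4jlL³/(π²(j² − l²)²); higher powers the same way via product-to-sum and parts.
State is unnormalized: ∫|φ|² dx = 2.8349, and ∫φ*·V(x)·φ dx = 1.4588, so ⟨V⟩ = 1.4588 / 2.8349.
⟨V⟩ = 0.51460.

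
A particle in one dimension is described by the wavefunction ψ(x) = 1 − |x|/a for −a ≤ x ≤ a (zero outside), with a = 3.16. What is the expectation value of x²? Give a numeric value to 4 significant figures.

⟨x²⟩ = ∫ x²·|ψ|² dx / ∫|ψ|² dx (integrals over the domain).
ψ is even, so ∫ over [−a, a] = 2∫₀ᵃ with ψ = 1 − x/a there: ∫₀ᵃ (1 − x/a)² dx = a/3, ∫₀ᵃ x²(1 − x/a)² dx = a³/30, ∫₀ᵃ x⁴(1 − x/a)² dx = a⁵/105.
State is unnormalized: ∫|ψ|² dx = 2.1067, and ∫ψ*·x²·ψ dx = 2.1036, so ⟨x²⟩ = 2.1036 / 2.1067.
⟨x²⟩ = 0.99856.

0.9986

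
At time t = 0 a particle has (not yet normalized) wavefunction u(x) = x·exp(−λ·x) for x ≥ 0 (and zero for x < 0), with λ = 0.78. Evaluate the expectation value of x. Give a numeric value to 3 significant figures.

⟨x⟩ = ∫ x·|u|² dx / ∫|u|² dx (integrals over the domain).
Every integrand reduces to terms xʲ·e^(−2λx) on [0, ∞); use ∫₀^∞ xʲ·e^(−2λx) dx = j!/(2λ)^(j+1).
State is unnormalized: ∫|u|² dx = 0.52681, and ∫u*·x·u dx = 1.0131, so ⟨x⟩ = 1.0131 / 0.52681.
⟨x⟩ = 1.9231.

1.92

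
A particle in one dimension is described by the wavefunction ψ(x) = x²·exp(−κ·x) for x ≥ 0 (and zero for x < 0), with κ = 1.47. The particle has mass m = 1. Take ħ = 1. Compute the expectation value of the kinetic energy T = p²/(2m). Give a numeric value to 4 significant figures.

T = −(ħ²/2m) d²/dx², so ⟨T⟩ = −(ħ²/2m) ∫ ψ*·ψ'' dx / ∫|ψ|² dx; with m = 1.
Differentiate x²·exp(−κ·x) with the product rule; every integrand then reduces to terms xʲ·e^(−2κx) on [0, ∞), with ∫₀^∞ xʲ·e^(−2κx) dx = j!/(2κ)^(j+1).
State is unnormalized: ∫|ψ|² dx = 0.10926, and ∫ψ*·(−ħ²/2m · ψ'') dx = 0.039351, so ⟨T⟩ = 0.039351 / 0.10926.
⟨T⟩ = 0.36015.

0.3602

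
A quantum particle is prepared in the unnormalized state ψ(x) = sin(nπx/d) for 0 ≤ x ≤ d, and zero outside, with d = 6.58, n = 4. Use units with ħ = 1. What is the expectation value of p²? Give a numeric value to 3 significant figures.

p² ψ = −ħ² d²ψ/dx²; ⟨p²⟩ = −ħ² ∫ ψ*·ψ'' dx / ∫|ψ|² dx.
d/dx sin(nπx/d) = (nπ/d)·cos(nπx/d) and d²/dx² sin(nπx/d) = −(nπ/d)²·sin(nπx/d); on 0 ≤ x ≤ d, ∫sin²(nπx/d) dx = d/2 and ∫sin(nπx/d)·cos(nπx/d) dx = 0.
State is unnormalized: ∫|ψ|² dx = 3.2900, and ∫ψ*·(−ħ² ψ'') dx = 12.000, so ⟨p²⟩ = 12.000 / 3.2900.
⟨p²⟩ = 3.6473.

3.65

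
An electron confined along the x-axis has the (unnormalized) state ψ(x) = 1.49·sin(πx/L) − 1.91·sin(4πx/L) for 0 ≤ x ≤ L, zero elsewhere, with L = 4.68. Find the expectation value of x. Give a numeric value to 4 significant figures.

2.405

⟨x⟩ = ∫ x·|ψ|² dx / ∫|ψ|² dx (integrals over the domain).
On 0 ≤ x ≤ L (j ≠ l): ∫sin²(jπx/L) dx = L/2, ∫sin(jπx/L)·sin(lπx/L) dx = 0; diagonal moments ∫x·sin²(jπx/L) dx = L²/4, ∫x²·sin²(jπx/L) dx = L³·(1/6 − 1/(4j²π²)); cross terms ∫x·sin(jπx/L)·sin(lπx/L) dx = 0 for j + l even and −4jlL²/(π²(j² − l²)²) for j + l odd, ∫x²·sin(jπx/L)·sin(lπx/L) dx = (−1)^(j+l)·4jlL³/(π²(j² − l²)²); higher powers the same way via product-to-sum and parts.
State is unnormalized: ∫|ψ|² dx = 13.732, and ∫ψ*·x·ψ dx = 33.030, so ⟨x⟩ = 33.030 / 13.732.
⟨x⟩ = 2.4054.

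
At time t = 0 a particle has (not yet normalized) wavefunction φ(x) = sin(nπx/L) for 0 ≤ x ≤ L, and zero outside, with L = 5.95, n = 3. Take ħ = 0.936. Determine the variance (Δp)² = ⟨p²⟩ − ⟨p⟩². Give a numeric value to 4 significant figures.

Compute ⟨p⟩ and ⟨p²⟩ separately; (Δp)² = ⟨p²⟩ − ⟨p⟩².
d/dx sin(nπx/L) = (nπ/L)·cos(nπx/L) and d²/dx² sin(nπx/L) = −(nπ/L)²·sin(nπx/L); on 0 ≤ x ≤ L, ∫sin²(nπx/L) dx = L/2 and ∫sin(nπx/L)·cos(nπx/L) dx = 0.
Normalization: ∫|φ|² dx = 2.9750.
⟨p⟩ = 0.0000 and ⟨p²⟩ = 2.1982.
(Δp)² = 2.1982 − (0.0000)² = 2.1982.

2.198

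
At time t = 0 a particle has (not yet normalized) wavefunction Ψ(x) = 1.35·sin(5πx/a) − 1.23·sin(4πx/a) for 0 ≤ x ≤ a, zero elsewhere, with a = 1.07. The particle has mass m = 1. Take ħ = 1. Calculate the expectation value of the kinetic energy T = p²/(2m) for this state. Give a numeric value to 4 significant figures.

90.16

T = −(ħ²/2m) d²/dx², so ⟨T⟩ = −(ħ²/2m) ∫ Ψ*·Ψ'' dx / ∫|Ψ|² dx; with m = 1.
d²/dx² sin(jπx/a) = −(jπ/a)²·sin(jπx/a); on 0 ≤ x ≤ a, ∫sin²(jπx/a) dx = a/2 and ∫sin(jπx/a)·sin(lπx/a) dx = 0 for j ≠ l, so only diagonal terms survive in ∫|Ψ|² and ∫Ψ·Ψ″; ∫Ψ·Ψ′ dx = [Ψ²/2] between the walls = 0.
State is unnormalized: ∫|Ψ|² dx = 1.7844, and ∫Ψ*·(−ħ²/2m · Ψ'') dx = 160.89, so ⟨T⟩ = 160.89 / 1.7844.
⟨T⟩ = 90.160.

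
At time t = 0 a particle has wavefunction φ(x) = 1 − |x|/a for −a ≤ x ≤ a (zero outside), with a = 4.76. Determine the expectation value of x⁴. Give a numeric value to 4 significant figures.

14.67

⟨x⁴⟩ = ∫ x⁴·|φ|² dx / ∫|φ|² dx (integrals over the domain).
φ is even, so ∫ over [−a, a] = 2∫₀ᵃ with φ = 1 − x/a there: ∫₀ᵃ (1 − x/a)² dx = a/3, ∫₀ᵃ x²(1 − x/a)² dx = a³/30, ∫₀ᵃ x⁴(1 − x/a)² dx = a⁵/105.
State is unnormalized: ∫|φ|² dx = 3.1733, and ∫φ*·x⁴·φ dx = 46.545, so ⟨x⁴⟩ = 46.545 / 3.1733.
⟨x⁴⟩ = 14.668.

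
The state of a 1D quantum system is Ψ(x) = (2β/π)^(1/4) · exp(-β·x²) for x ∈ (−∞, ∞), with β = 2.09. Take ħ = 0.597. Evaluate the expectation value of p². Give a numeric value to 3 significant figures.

0.745

p² Ψ = −ħ² d²Ψ/dx²; ⟨p²⟩ = −ħ² ∫ Ψ*·Ψ'' dx.
Gaussian moments: ∫x^(2j)·e^(−2βx²) dx = (2j−1)!!/(4β)^j · √(π/(2β)), odd powers integrate to 0; here √(π/(2β)) = 0.86694. Derivatives: d/dx e^(−βx²) = −2βx·e^(−βx²), d²/dx² e^(−βx²) = (4β²x² − 2β)·e^(−βx²).
⟨p²⟩ = 0.74489.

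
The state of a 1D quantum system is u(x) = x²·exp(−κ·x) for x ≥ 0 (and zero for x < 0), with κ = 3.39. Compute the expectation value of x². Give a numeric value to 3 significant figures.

0.653

⟨x²⟩ = ∫ x²·|u|² dx / ∫|u|² dx (integrals over the domain).
Every integrand reduces to terms xʲ·e^(−2κx) on [0, ∞); use ∫₀^∞ xʲ·e^(−2κx) dx = j!/(2κ)^(j+1).
State is unnormalized: ∫|u|² dx = 0.0016752, and ∫u*·x²·u dx = 0.0010933, so ⟨x²⟩ = 0.0010933 / 0.0016752.
⟨x²⟩ = 0.65262.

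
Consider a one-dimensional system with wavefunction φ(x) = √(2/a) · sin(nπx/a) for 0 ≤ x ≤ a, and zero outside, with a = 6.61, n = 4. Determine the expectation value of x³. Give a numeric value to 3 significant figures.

70.8

⟨x³⟩ = ∫ x³·|φ|² dx (integrals over the domain).
With sin²θ = (1 − cos2θ)/2 on 0 ≤ x ≤ a: ∫sin²(nπx/a) dx = a/2, ∫x·sin²(nπx/a) dx = a²/4, ∫x²·sin²(nπx/a) dx = a³·(1/6 − 1/(4n²π²)); higher powers xᵏ the same way, integrating xᵏ·cos(2nπx/a) by parts.
⟨x³⟩ = 70.830.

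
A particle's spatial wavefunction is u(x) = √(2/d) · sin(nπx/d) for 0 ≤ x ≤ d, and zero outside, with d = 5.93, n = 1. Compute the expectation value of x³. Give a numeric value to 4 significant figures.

36.29

⟨x³⟩ = ∫ x³·|u|² dx (integrals over the domain).
With sin²θ = (1 − cos2θ)/2 on 0 ≤ x ≤ d: ∫sin²(nπx/d) dx = d/2, ∫x·sin²(nπx/d) dx = d²/4, ∫x²·sin²(nπx/d) dx = d³·(1/6 − 1/(4n²π²)); higher powers xᵏ the same way, integrating xᵏ·cos(2nπx/d) by parts.
⟨x³⟩ = 36.286.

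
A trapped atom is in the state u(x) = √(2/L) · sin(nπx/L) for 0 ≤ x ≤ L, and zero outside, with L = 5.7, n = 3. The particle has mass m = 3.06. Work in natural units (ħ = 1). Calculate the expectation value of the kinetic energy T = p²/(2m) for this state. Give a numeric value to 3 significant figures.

0.447

T = −(ħ²/2m) d²/dx², so ⟨T⟩ = −(ħ²/2m) ∫ u*·u'' dx; with m = 3.06.
d/dx sin(nπx/L) = (nπ/L)·cos(nπx/L) and d²/dx² sin(nπx/L) = −(nπ/L)²·sin(nπx/L); on 0 ≤ x ≤ L, ∫sin²(nπx/L) dx = L/2 and ∫sin(nπx/L)·cos(nπx/L) dx = 0.
⟨T⟩ = 0.44673.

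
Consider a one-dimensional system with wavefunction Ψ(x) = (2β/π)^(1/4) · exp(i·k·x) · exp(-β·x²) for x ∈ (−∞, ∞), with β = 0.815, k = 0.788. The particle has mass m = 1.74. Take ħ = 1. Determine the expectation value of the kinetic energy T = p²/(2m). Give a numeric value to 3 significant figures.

0.413

T = −(ħ²/2m) d²/dx², so ⟨T⟩ = −(ħ²/2m) ∫ Ψ*·Ψ'' dx; with m = 1.74.
Gaussian moments: ∫x^(2j)·e^(−2βx²) dx = (2j−1)!!/(4β)^j · √(π/(2β)), odd powers integrate to 0; here √(π/(2β)) = 1.3883. Derivatives: Ψ′ = (ik − 2βx)·Ψ, Ψ″ = ((ik − 2βx)² − 2β)·Ψ; the odd-in-x pieces drop out.
⟨T⟩ = 0.41263.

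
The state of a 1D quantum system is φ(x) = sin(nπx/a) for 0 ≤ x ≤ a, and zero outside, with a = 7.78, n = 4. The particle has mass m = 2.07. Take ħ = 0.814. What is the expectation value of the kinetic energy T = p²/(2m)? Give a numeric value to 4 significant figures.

T = −(ħ²/2m) d²/dx², so ⟨T⟩ = −(ħ²/2m) ∫ φ*·φ'' dx / ∫|φ|² dx; with m = 2.07.
d/dx sin(nπx/a) = (nπ/a)·cos(nπx/a) and d²/dx² sin(nπx/a) = −(nπ/a)²·sin(nπx/a); on 0 ≤ x ≤ a, ∫sin²(nπx/a) dx = a/2 and ∫sin(nπx/a)·cos(nπx/a) dx = 0.
State is unnormalized: ∫|φ|² dx = 3.8900, and ∫φ*·(−ħ²/2m · φ'') dx = 1.6243, so ⟨T⟩ = 1.6243 / 3.8900.
⟨T⟩ = 0.41755.

0.4176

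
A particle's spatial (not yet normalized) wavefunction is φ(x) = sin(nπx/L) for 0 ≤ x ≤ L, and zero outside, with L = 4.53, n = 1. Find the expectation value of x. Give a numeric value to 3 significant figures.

2.27

⟨x⟩ = ∫ x·|φ|² dx / ∫|φ|² dx (integrals over the domain).
With sin²θ = (1 − cos2θ)/2 on 0 ≤ x ≤ L: ∫sin²(nπx/L) dx = L/2, ∫x·sin²(nπx/L) dx = L²/4, ∫x²·sin²(nπx/L) dx = L³·(1/6 − 1/(4n²π²)); higher powers xᵏ the same way, integrating xᵏ·cos(2nπx/L) by parts.
State is unnormalized: ∫|φ|² dx = 2.2650, and ∫φ*·x·φ dx = 5.1302, so ⟨x⟩ = 5.1302 / 2.2650.
⟨x⟩ = 2.2650.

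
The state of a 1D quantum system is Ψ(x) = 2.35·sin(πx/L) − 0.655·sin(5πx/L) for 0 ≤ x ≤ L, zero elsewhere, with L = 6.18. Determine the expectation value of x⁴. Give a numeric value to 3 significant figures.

165.

⟨x⁴⟩ = ∫ x⁴·|Ψ|² dx / ∫|Ψ|² dx (integrals over the domain).
On 0 ≤ x ≤ L (j ≠ l): ∫sin²(jπx/L) dx = L/2, ∫sin(jπx/L)·sin(lπx/L) dx = 0; diagonal moments ∫x·sin²(jπx/L) dx = L²/4, ∫x²·sin²(jπx/L) dx = L³·(1/6 − 1/(4j²π²)); cross terms ∫x·sin(jπx/L)·sin(lπx/L) dx = 0 for j + l even and −4jlL²/(π²(j² − l²)²) for j + l odd, ∫x²·sin(jπx/L)·sin(lπx/L) dx = (−1)^(j+l)·4jlL³/(π²(j² − l²)²); higher powers the same way via product-to-sum and parts.
State is unnormalized: ∫|Ψ|² dx = 18.390, and ∫Ψ*·x⁴·Ψ dx = 3034.0, so ⟨x⁴⟩ = 3034.0 / 18.390.
⟨x⁴⟩ = 164.98.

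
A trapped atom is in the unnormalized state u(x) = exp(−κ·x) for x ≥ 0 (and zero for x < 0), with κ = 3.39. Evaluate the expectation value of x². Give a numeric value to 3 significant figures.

⟨x²⟩ = ∫ x²·|u|² dx / ∫|u|² dx (integrals over the domain).
Every integrand reduces to terms xʲ·e^(−2κx) on [0, ∞); use ∫₀^∞ xʲ·e^(−2κx) dx = j!/(2κ)^(j+1).
State is unnormalized: ∫|u|² dx = 0.14749, and ∫u*·x²·u dx = 0.0064171, so ⟨x²⟩ = 0.0064171 / 0.14749.
⟨x²⟩ = 0.043508.

0.0435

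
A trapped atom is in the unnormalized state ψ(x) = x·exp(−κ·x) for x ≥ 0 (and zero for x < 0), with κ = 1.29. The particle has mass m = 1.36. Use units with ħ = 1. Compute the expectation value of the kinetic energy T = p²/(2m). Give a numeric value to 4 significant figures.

0.6118

T = −(ħ²/2m) d²/dx², so ⟨T⟩ = −(ħ²/2m) ∫ ψ*·ψ'' dx / ∫|ψ|² dx; with m = 1.36.
Differentiate x·exp(−κ·x) with the product rule; every integrand then reduces to terms xʲ·e^(−2κx) on [0, ∞), with ∫₀^∞ xʲ·e^(−2κx) dx = j!/(2κ)^(j+1).
State is unnormalized: ∫|ψ|² dx = 0.11646, and ∫ψ*·(−ħ²/2m · ψ'') dx = 0.071249, so ⟨T⟩ = 0.071249 / 0.11646.
⟨T⟩ = 0.61180.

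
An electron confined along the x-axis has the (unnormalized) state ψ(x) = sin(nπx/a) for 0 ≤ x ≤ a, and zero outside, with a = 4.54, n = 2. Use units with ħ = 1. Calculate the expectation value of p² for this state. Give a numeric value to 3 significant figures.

p² ψ = −ħ² d²ψ/dx²; ⟨p²⟩ = −ħ² ∫ ψ*·ψ'' dx / ∫|ψ|² dx.
d/dx sin(nπx/a) = (nπ/a)·cos(nπx/a) and d²/dx² sin(nπx/a) = −(nπ/a)²·sin(nπx/a); on 0 ≤ x ≤ a, ∫sin²(nπx/a) dx = a/2 and ∫sin(nπx/a)·cos(nπx/a) dx = 0.
State is unnormalized: ∫|ψ|² dx = 2.2700, and ∫ψ*·(−ħ² ψ'') dx = 4.3478, so ⟨p²⟩ = 4.3478 / 2.2700.
⟨p²⟩ = 1.9153.

1.92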